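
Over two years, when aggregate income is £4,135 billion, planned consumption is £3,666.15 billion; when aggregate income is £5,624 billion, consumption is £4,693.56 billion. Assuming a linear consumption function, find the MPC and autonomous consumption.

MPC = 0.69; a = 813

MPC = ΔC/ΔY = (4693.56 − 3666.15)/(5624 − 4135) = 1027.41/1489 = 0.69
a = C − MPC·Y = 3666.15 − 0.69(4135) = 3666.15 − 2853.15 = 813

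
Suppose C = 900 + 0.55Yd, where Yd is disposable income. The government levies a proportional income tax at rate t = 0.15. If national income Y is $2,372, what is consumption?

C = 2008.91

Yd = (1 − 0.15)(2372) = 0.85(2372) = 2016.2
C = 900 + 0.55(2016.2) = 900 + 1108.91 = 2008.91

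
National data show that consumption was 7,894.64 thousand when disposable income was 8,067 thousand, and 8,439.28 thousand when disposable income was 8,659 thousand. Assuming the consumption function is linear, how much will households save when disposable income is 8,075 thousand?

MPC = (8439.28 − 7894.64)/(8659 − 8067) = 544.64/592 = 0.92
a = 7894.64 − 0.92(8067) = 7894.64 − 7421.64 = 473
C = 473 + 0.92(8075) = 7902
S = 8075 − 7902 = 173

S = 173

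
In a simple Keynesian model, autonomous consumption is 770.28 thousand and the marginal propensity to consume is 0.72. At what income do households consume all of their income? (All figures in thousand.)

Y = 2751

At break-even, C = Y: 770.28 + 0.72Y = Y
0.28Y = 770.28, so Y = 770.28/0.28 = 2751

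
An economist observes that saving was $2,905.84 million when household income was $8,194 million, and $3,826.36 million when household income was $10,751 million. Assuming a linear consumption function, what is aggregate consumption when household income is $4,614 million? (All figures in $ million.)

MPS = ΔS/ΔY = (3826.36 − 2905.84)/(10751 − 8194) = 920.52/2557 = 0.36
MPC = 1 − MPS = 0.64
Autonomous saving = 2905.84 − 0.36(8194) = -44, so a = 44
C = 44 + 0.64(4614) = 44 + 2952.96 = 2996.96

C = 2996.96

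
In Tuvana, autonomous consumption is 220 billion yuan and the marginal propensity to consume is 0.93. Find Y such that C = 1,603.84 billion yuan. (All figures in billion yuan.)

Y = 1488

220 + 0.93Y = 1603.84
0.93Y = 1383.84, so Y = 1383.84/0.93 = 1488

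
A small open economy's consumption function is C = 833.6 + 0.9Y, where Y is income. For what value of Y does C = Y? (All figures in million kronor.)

Y = 8336

At break-even, C = Y: 833.6 + 0.9Y = Y
0.1Y = 833.6, so Y = 833.6/0.1 = 8336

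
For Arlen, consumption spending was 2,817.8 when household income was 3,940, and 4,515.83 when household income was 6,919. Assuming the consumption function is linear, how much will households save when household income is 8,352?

MPC = (4515.83 − 2817.8)/(6919 − 3940) = 1698.03/2979 = 0.57
a = 2817.8 − 0.57(3940) = 2817.8 − 2245.8 = 572
C = 572 + 0.57(8352) = 5332.64
S = 8352 − 5332.64 = 3019.36

S = 3019.36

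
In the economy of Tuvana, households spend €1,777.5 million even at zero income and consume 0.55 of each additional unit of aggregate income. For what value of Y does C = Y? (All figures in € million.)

Y = 3950

At break-even, C = Y: 1777.5 + 0.55Y = Y
0.45Y = 1777.5, so Y = 1777.5/0.45 = 3950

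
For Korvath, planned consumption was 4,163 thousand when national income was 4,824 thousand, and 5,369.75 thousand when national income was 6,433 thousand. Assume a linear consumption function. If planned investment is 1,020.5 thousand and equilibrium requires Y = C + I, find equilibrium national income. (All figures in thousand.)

MPC = (5369.75 − 4163)/(6433 − 4824) = 1206.75/1609 = 0.75
a = 4163 − 0.75(4824) = 545
Equilibrium: Y = 545 + 0.75Y + 1020.5
0.25Y = 1565.5, so Y = 1565.5/0.25 = 6262

Y = 6262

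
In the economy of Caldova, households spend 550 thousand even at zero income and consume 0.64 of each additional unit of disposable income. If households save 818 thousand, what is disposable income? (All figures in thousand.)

Y = 3800

S = Y − C = -550 + 0.36Y
-550 + 0.36Y = 818, so 0.36Y = 1368 and Y = 3800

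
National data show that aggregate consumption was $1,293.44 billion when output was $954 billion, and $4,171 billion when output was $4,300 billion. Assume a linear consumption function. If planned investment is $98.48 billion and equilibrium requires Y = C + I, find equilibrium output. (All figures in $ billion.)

MPC = (4171 − 1293.44)/(4300 − 954) = 2877.56/3346 = 0.86
a = 1293.44 − 0.86(954) = 473
Equilibrium: Y = 473 + 0.86Y + 98.48
0.14Y = 571.48, so Y = 571.48/0.14 = 4082

Y = 4082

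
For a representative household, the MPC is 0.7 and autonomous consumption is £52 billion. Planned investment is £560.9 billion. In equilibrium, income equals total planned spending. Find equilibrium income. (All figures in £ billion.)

Y = 2043

Y = C + I = 52 + 0.7Y + 560.9
Y − 0.7Y = 612.9
0.3Y = 612.9, so Y = 612.9/0.3 = 2043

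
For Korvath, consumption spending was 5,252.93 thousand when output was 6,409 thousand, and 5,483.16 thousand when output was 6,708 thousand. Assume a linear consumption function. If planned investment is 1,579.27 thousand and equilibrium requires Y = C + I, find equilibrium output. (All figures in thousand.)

Y = 8249

MPC = (5483.16 − 5252.93)/(6708 − 6409) = 230.23/299 = 0.77
a = 5252.93 − 0.77(6409) = 318
Equilibrium: Y = 318 + 0.77Y + 1579.27
0.23Y = 1897.27, so Y = 1897.27/0.23 = 8249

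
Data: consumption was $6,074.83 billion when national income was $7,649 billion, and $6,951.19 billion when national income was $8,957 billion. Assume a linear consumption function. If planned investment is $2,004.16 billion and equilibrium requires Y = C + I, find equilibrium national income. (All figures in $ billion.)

MPC = (6951.19 − 6074.83)/(8957 − 7649) = 876.36/1308 = 0.67
a = 6074.83 − 0.67(7649) = 950
Equilibrium: Y = 950 + 0.67Y + 2004.16
0.33Y = 2954.16, so Y = 2954.16/0.33 = 8952

Y = 8952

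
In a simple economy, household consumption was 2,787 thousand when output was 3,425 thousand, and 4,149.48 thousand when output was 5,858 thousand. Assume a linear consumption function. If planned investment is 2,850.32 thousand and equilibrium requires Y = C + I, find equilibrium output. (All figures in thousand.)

Y = 8453

MPC = (4149.48 − 2787)/(5858 − 3425) = 1362.48/2433 = 0.56
a = 2787 − 0.56(3425) = 869
Equilibrium: Y = 869 + 0.56Y + 2850.32
0.44Y = 3719.32, so Y = 3719.32/0.44 = 8453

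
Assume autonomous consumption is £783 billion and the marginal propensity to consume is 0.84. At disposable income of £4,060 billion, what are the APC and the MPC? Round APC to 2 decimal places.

APC = 1.03; MPC = 0.84

MPC = 0.84 (the slope of the consumption function)
C = 783 + 0.84(4060) = 4193.4, so APC = 4193.4/4060 = 1.03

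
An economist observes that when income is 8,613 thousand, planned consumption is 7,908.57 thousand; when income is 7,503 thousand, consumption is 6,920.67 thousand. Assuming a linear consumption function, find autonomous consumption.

a = 243

MPC = ΔC/ΔY = (7908.57 − 6920.67)/(8613 − 7503) = 987.9/1110 = 0.89
a = C − MPC·Y = 6920.67 − 0.89(7503) = 6920.67 − 6677.67 = 243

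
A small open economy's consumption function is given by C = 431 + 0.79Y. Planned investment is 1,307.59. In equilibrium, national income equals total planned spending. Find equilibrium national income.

Y = 8279

Y = C + I = 431 + 0.79Y + 1307.59
Y − 0.79Y = 1738.59
0.21Y = 1738.59, so Y = 1738.59/0.21 = 8279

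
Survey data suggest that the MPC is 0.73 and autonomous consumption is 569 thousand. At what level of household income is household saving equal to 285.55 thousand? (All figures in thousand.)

S = Y − C = -569 + 0.27Y
-569 + 0.27Y = 285.55, so 0.27Y = 854.55 and Y = 3165

Y = 3165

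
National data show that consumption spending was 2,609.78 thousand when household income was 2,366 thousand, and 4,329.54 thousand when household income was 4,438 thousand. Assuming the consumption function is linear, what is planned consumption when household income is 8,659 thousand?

MPC = (4329.54 − 2609.78)/(4438 − 2366) = 1719.76/2072 = 0.83
a = 2609.78 − 0.83(2366) = 2609.78 − 1963.78 = 646
C = 646 + 0.83(8659) = 646 + 7186.97 = 7832.97

C = 7832.97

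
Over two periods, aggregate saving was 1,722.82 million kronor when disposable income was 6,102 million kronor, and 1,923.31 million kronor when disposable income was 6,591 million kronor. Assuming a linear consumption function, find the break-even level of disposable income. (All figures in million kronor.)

MPS = ΔS/ΔY = (1923.31 − 1722.82)/(6591 − 6102) = 200.49/489 = 0.41
MPC = 1 − MPS = 0.59
From S(6102) = 1722.82: −a + 0.41(6102) = 1722.82, so a = 2501.82 − 1722.82 = 779
Break-even (S = 0): Y = a/MPS = 779/0.41 = 1900

Y = 1900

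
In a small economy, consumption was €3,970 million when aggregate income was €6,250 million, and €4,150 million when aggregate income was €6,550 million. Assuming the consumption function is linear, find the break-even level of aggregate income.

Y = 550

MPC = (4150 − 3970)/(6550 − 6250) = 180/300 = 0.6
a = 3970 − 0.6(6250) = 3970 − 3750 = 220
Break-even: Y = a/(1−MPC) = 220/0.4 = 550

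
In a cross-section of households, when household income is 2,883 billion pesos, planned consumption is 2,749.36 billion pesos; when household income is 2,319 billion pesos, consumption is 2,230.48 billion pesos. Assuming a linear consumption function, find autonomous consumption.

a = 97

MPC = ΔC/ΔY = (2749.36 − 2230.48)/(2883 − 2319) = 518.88/564 = 0.92
a = C − MPC·Y = 2230.48 − 0.92(2319) = 2230.48 − 2133.48 = 97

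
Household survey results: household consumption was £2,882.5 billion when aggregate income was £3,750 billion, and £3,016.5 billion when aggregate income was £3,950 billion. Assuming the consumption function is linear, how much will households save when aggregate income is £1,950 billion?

S = 273.5

MPC = (3016.5 − 2882.5)/(3950 − 3750) = 134/200 = 0.67
a = 2882.5 − 0.67(3750) = 2882.5 − 2512.5 = 370
C = 370 + 0.67(1950) = 1676.5
S = 1950 − 1676.5 = 273.5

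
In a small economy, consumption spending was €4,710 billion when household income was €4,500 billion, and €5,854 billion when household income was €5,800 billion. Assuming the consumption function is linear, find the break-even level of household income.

Y = 6250

MPC = (5854 − 4710)/(5800 − 4500) = 1144/1300 = 0.88
a = 4710 − 0.88(4500) = 4710 − 3960 = 750
Break-even: Y = a/(1−MPC) = 750/0.12 = 6250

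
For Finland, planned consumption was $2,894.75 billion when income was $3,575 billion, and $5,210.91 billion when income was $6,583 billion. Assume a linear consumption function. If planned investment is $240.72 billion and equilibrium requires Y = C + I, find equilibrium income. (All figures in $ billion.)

Y = 1664

MPC = (5210.91 − 2894.75)/(6583 − 3575) = 2316.16/3008 = 0.77
a = 2894.75 − 0.77(3575) = 142
Equilibrium: Y = 142 + 0.77Y + 240.72
0.23Y = 382.72, so Y = 382.72/0.23 = 1664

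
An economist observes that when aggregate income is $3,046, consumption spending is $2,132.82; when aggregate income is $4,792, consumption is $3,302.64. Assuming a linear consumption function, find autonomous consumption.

MPC = ΔC/ΔY = (3302.64 − 2132.82)/(4792 − 3046) = 1169.82/1746 = 0.67
a = C − MPC·Y = 2132.82 − 0.67(3046) = 2132.82 − 2040.82 = 92

a = 92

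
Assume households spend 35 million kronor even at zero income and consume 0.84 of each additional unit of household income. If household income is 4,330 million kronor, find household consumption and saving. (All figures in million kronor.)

C = 3672.2; S = 657.8

C = 35 + 0.84(4330) = 35 + 3637.2 = 3672.2
S = Y − C = 4330 − 3672.2 = 657.8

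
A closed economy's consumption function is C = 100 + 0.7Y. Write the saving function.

S = Y − C = Y − (100 + 0.7Y) = -100 + (1 − 0.7)Y

S = -100 + 0.3Y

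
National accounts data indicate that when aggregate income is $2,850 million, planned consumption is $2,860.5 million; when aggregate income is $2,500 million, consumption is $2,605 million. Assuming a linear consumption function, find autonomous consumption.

MPC = ΔC/ΔY = (2860.5 − 2605)/(2850 − 2500) = 255.5/350 = 0.73
a = C − MPC·Y = 2605 − 0.73(2500) = 2605 − 1825 = 780

a = 780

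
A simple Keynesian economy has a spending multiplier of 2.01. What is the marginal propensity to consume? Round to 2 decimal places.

k = 1/(1 − MPC), so 1 − MPC = 1/k = 1/2.01 = 0.4975
MPC = 1 − 0.4975 = 0.50

MPC = 0.50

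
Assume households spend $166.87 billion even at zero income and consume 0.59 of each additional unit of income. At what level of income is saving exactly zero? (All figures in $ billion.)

At break-even, C = Y: 166.87 + 0.59Y = Y
0.41Y = 166.87, so Y = 166.87/0.41 = 407

Y = 407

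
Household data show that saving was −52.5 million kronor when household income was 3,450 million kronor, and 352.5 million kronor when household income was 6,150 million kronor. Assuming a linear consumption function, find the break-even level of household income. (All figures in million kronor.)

Y = 3800

MPS = ΔS/ΔY = (352.5 − (-52.5))/(6150 − 3450) = 405/2700 = 0.15
MPC = 1 − MPS = 0.85
From S(3450) = -52.5: −a + 0.15(3450) = -52.5, so a = 517.5 − (-52.5) = 570
Break-even (S = 0): Y = a/MPS = 570/0.15 = 3800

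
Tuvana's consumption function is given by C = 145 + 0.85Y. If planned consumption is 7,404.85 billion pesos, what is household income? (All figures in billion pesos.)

145 + 0.85Y = 7404.85
0.85Y = 7259.85, so Y = 7259.85/0.85 = 8541

Y = 8541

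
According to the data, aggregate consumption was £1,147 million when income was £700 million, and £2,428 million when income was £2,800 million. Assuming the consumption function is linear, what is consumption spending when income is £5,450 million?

MPC = (2428 − 1147)/(2800 − 700) = 1281/2100 = 0.61
a = 1147 − 0.61(700) = 1147 − 427 = 720
C = 720 + 0.61(5450) = 720 + 3324.5 = 4044.5

C = 4044.5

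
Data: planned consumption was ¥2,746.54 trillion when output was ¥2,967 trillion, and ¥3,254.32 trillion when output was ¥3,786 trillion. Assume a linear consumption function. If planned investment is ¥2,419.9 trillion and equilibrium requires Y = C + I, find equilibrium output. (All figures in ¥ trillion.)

MPC = (3254.32 − 2746.54)/(3786 − 2967) = 507.78/819 = 0.62
a = 2746.54 − 0.62(2967) = 907
Equilibrium: Y = 907 + 0.62Y + 2419.9
0.38Y = 3326.9, so Y = 3326.9/0.38 = 8755

Y = 8755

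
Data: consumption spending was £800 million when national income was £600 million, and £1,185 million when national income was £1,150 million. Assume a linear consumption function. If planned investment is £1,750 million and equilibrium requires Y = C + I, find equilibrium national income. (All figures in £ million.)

Y = 7100

MPC = (1185 − 800)/(1150 − 600) = 385/550 = 0.7
a = 800 − 0.7(600) = 380
Equilibrium: Y = 380 + 0.7Y + 1750
0.3Y = 2130, so Y = 2130/0.3 = 7100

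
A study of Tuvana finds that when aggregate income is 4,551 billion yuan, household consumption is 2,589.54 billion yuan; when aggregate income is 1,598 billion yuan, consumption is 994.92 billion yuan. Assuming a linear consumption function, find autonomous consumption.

MPC = ΔC/ΔY = (2589.54 − 994.92)/(4551 − 1598) = 1594.62/2953 = 0.54
a = C − MPC·Y = 994.92 − 0.54(1598) = 994.92 − 862.92 = 132

a = 132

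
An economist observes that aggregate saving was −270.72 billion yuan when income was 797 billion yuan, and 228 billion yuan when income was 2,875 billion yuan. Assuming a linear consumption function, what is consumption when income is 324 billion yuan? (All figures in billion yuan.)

C = 708.24

MPS = ΔS/ΔY = (228 − (-270.72))/(2875 − 797) = 498.72/2078 = 0.24
MPC = 1 − MPS = 0.76
Autonomous saving = -270.72 − 0.24(797) = -462, so a = 462
C = 462 + 0.76(324) = 462 + 246.24 = 708.24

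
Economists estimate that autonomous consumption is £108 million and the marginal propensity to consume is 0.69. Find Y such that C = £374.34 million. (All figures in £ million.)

Y = 386

108 + 0.69Y = 374.34
0.69Y = 266.34, so Y = 266.34/0.69 = 386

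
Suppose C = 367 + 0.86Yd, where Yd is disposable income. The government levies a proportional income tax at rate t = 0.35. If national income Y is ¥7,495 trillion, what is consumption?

C = 4556.705

Yd = (1 − 0.35)(7495) = 0.65(7495) = 4871.75
C = 367 + 0.86(4871.75) = 367 + 4189.705 = 4556.705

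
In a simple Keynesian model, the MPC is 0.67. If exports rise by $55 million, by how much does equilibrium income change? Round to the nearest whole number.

ΔY ≈ 167

The multiplier is 1/(1 − MPC) = 1/0.33.
ΔY = 55/0.33 = 166.67 ≈ 167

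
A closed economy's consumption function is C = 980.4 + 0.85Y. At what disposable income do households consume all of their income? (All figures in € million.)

Y = 6536

At break-even, C = Y: 980.4 + 0.85Y = Y
0.15Y = 980.4, so Y = 980.4/0.15 = 6536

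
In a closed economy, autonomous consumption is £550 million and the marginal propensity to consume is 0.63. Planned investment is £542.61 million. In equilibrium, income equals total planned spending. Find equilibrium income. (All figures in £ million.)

Y = C + I = 550 + 0.63Y + 542.61
Y − 0.63Y = 1092.61
0.37Y = 1092.61, so Y = 1092.61/0.37 = 2953

Y = 2953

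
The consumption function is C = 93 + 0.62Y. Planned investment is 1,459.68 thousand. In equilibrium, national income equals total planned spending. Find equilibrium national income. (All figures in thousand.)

Y = 4086

Y = C + I = 93 + 0.62Y + 1459.68
Y − 0.62Y = 1552.68
0.38Y = 1552.68, so Y = 1552.68/0.38 = 4086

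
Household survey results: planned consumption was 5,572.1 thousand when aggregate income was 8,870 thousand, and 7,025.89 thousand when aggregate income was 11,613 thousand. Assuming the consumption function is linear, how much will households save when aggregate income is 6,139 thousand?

S = 2014.33

MPC = (7025.89 − 5572.1)/(11613 − 8870) = 1453.79/2743 = 0.53
a = 5572.1 − 0.53(8870) = 5572.1 − 4701.1 = 871
C = 871 + 0.53(6139) = 4124.67
S = 6139 − 4124.67 = 2014.33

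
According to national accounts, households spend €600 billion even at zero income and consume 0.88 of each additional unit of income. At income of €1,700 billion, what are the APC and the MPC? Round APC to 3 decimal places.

MPC = 0.88 (the slope of the consumption function)
C = 600 + 0.88(1700) = 2096, so APC = 2096/1700 = 1.233

APC = 1.233; MPC = 0.88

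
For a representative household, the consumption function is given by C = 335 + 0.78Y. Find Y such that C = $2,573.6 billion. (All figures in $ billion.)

335 + 0.78Y = 2573.6
0.78Y = 2238.6, so Y = 2238.6/0.78 = 2870

Y = 2870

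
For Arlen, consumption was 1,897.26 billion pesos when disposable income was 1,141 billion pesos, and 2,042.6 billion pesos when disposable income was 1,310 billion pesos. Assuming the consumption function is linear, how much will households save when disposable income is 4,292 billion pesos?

MPC = (2042.6 − 1897.26)/(1310 − 1141) = 145.34/169 = 0.86
a = 1897.26 − 0.86(1141) = 1897.26 − 981.26 = 916
C = 916 + 0.86(4292) = 4607.12
S = 4292 − 4607.12 = -315.12

S = -315.12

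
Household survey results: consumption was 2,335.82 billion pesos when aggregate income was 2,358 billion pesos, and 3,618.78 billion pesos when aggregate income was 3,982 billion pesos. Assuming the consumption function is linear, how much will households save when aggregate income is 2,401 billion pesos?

S = 31.21

MPC = (3618.78 − 2335.82)/(3982 − 2358) = 1282.96/1624 = 0.79
a = 2335.82 − 0.79(2358) = 2335.82 − 1862.82 = 473
C = 473 + 0.79(2401) = 2369.79
S = 2401 − 2369.79 = 31.21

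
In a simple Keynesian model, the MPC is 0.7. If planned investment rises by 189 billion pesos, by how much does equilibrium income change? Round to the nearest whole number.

ΔY ≈ 630

The multiplier is 1/(1 − MPC) = 1/0.3.
ΔY = 189/0.3 = 630.00 ≈ 630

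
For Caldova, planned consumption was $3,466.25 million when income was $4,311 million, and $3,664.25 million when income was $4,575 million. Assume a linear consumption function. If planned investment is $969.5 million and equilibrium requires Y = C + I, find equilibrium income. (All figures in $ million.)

Y = 4810

MPC = (3664.25 − 3466.25)/(4575 − 4311) = 198/264 = 0.75
a = 3466.25 − 0.75(4311) = 233
Equilibrium: Y = 233 + 0.75Y + 969.5
0.25Y = 1202.5, so Y = 1202.5/0.25 = 4810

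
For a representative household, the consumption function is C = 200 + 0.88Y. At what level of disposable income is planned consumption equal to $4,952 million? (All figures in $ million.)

200 + 0.88Y = 4952
0.88Y = 4752, so Y = 4752/0.88 = 5400

Y = 5400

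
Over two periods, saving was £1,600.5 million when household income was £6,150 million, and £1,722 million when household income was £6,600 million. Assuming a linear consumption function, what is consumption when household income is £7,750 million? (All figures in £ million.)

C = 5717.5

MPS = ΔS/ΔY = (1722 − 1600.5)/(6600 − 6150) = 121.5/450 = 0.27
MPC = 1 − MPS = 0.73
Autonomous saving = 1600.5 − 0.27(6150) = -60, so a = 60
C = 60 + 0.73(7750) = 60 + 5657.5 = 5717.5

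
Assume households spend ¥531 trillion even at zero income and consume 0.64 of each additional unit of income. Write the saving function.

S = Y − C = Y − (531 + 0.64Y) = -531 + (1 − 0.64)Y

S = -531 + 0.36Y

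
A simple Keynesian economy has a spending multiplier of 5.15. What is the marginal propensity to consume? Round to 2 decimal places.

MPC = 0.81

k = 1/(1 − MPC), so 1 − MPC = 1/k = 1/5.15 = 0.1942
MPC = 1 − 0.1942 = 0.81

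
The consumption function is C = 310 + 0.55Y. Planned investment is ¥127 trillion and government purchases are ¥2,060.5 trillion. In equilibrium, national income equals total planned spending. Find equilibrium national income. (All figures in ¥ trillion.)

Y = 5550

Y = C + I + G = 310 + 0.55Y + 127 + 2060.5
Y − 0.55Y = 2497.5
0.45Y = 2497.5, so Y = 2497.5/0.45 = 5550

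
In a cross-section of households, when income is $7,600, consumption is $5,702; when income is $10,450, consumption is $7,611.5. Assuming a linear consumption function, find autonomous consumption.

MPC = ΔC/ΔY = (7611.5 − 5702)/(10450 − 7600) = 1909.5/2850 = 0.67
a = C − MPC·Y = 5702 − 0.67(7600) = 5702 − 5092 = 610

a = 610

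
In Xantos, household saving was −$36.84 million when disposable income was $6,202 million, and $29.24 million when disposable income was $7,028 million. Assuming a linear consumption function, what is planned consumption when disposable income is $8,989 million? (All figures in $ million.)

C = 8802.88

MPS = ΔS/ΔY = (29.24 − (-36.84))/(7028 − 6202) = 66.08/826 = 0.08
MPC = 1 − MPS = 0.92
Autonomous saving = -36.84 − 0.08(6202) = -533, so a = 533
C = 533 + 0.92(8989) = 533 + 8269.88 = 8802.88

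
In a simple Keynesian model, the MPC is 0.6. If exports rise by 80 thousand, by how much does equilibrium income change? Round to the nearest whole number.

The multiplier is 1/(1 − MPC) = 1/0.4.
ΔY = 80/0.4 = 200.00 ≈ 200

ΔY ≈ 200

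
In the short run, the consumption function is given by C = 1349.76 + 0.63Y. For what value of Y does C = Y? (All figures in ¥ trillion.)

Y = 3648

At break-even, C = Y: 1349.76 + 0.63Y = Y
0.37Y = 1349.76, so Y = 1349.76/0.37 = 3648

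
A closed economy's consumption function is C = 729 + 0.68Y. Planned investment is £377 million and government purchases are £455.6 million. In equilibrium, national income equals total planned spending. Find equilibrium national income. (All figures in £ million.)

Y = 4880

Y = C + I + G = 729 + 0.68Y + 377 + 455.6
Y − 0.68Y = 1561.6
0.32Y = 1561.6, so Y = 1561.6/0.32 = 4880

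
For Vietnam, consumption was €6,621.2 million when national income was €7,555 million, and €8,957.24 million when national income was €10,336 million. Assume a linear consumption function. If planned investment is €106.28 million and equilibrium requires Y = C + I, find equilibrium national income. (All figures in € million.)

MPC = (8957.24 − 6621.2)/(10336 − 7555) = 2336.04/2781 = 0.84
a = 6621.2 − 0.84(7555) = 275
Equilibrium: Y = 275 + 0.84Y + 106.28
0.16Y = 381.28, so Y = 381.28/0.16 = 2383

Y = 2383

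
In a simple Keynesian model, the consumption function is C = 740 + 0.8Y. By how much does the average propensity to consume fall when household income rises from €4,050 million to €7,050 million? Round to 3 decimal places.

ΔAPC = 0.078

At Y = 4050: C = 740 + 0.8(4050) = 3980, APC = 3980/4050 = 0.9827
At Y = 7050: C = 6380, APC = 6380/7050 = 0.9050
Fall in APC = 0.9827 − 0.9050 = 0.0777 ≈ 0.078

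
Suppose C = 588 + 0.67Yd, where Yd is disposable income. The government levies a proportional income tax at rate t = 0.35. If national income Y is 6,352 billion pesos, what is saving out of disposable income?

S = 774.504

Yd = (1 − 0.35)(6352) = 0.65(6352) = 4128.8
C = 588 + 0.67(4128.8) = 588 + 2766.296 = 3354.296
S = Yd − C = 4128.8 − 3354.296 = 774.504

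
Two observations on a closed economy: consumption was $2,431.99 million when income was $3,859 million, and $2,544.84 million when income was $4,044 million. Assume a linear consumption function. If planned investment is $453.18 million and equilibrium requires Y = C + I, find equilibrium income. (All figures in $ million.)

Y = 1362

MPC = (2544.84 − 2431.99)/(4044 − 3859) = 112.85/185 = 0.61
a = 2431.99 − 0.61(3859) = 78
Equilibrium: Y = 78 + 0.61Y + 453.18
0.39Y = 531.18, so Y = 531.18/0.39 = 1362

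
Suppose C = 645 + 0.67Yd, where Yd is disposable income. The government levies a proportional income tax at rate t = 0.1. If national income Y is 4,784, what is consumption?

Yd = (1 − 0.1)(4784) = 0.9(4784) = 4305.6
C = 645 + 0.67(4305.6) = 645 + 2884.752 = 3529.752

C = 3529.752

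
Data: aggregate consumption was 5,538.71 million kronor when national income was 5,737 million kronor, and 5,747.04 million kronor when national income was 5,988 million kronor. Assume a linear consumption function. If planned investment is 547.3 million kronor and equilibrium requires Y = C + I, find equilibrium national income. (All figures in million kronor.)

Y = 7790

MPC = (5747.04 − 5538.71)/(5988 − 5737) = 208.33/251 = 0.83
a = 5538.71 − 0.83(5737) = 777
Equilibrium: Y = 777 + 0.83Y + 547.3
0.17Y = 1324.3, so Y = 1324.3/0.17 = 7790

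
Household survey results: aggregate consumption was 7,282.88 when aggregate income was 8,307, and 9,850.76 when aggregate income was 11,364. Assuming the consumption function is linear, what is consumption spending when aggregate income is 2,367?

C = 2293.28

MPC = (9850.76 − 7282.88)/(11364 − 8307) = 2567.88/3057 = 0.84
a = 7282.88 − 0.84(8307) = 7282.88 − 6977.88 = 305
C = 305 + 0.84(2367) = 305 + 1988.28 = 2293.28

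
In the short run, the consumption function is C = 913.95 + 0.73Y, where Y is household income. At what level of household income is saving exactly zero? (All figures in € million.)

At break-even, C = Y: 913.95 + 0.73Y = Y
0.27Y = 913.95, so Y = 913.95/0.27 = 3385

Y = 3385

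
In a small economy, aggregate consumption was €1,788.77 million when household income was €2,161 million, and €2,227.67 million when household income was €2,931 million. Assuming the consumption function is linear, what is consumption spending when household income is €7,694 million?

MPC = (2227.67 − 1788.77)/(2931 − 2161) = 438.9/770 = 0.57
a = 1788.77 − 0.57(2161) = 1788.77 − 1231.77 = 557
C = 557 + 0.57(7694) = 557 + 4385.58 = 4942.58

C = 4942.58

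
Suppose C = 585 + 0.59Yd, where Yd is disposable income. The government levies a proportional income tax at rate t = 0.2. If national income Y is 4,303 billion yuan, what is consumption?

C = 2616.016

Yd = (1 − 0.2)(4303) = 0.8(4303) = 3442.4
C = 585 + 0.59(3442.4) = 585 + 2031.016 = 2616.016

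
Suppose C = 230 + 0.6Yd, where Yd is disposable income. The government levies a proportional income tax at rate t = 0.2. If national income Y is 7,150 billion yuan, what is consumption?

Yd = (1 − 0.2)(7150) = 0.8(7150) = 5720
C = 230 + 0.6(5720) = 230 + 3432 = 3662

C = 3662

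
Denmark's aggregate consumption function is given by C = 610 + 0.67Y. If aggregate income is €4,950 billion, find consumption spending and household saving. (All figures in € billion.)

C = 3926.5; S = 1023.5

C = 610 + 0.67(4950) = 610 + 3316.5 = 3926.5
S = Y − C = 4950 − 3926.5 = 1023.5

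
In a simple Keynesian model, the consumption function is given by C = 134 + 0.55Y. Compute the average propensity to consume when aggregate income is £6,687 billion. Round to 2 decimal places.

C = 134 + 0.55(6687) = 3811.85
APC = C/Y = 3811.85/6687 = 0.57

APC = 0.57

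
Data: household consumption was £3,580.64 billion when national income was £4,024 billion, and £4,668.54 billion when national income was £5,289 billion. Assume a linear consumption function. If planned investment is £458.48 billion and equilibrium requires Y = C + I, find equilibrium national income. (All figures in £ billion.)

MPC = (4668.54 − 3580.64)/(5289 − 4024) = 1087.9/1265 = 0.86
a = 3580.64 − 0.86(4024) = 120
Equilibrium: Y = 120 + 0.86Y + 458.48
0.14Y = 578.48, so Y = 578.48/0.14 = 4132

Y = 4132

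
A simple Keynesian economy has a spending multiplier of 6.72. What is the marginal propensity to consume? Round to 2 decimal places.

MPC = 0.85

k = 1/(1 − MPC), so 1 − MPC = 1/k = 1/6.72 = 0.1488
MPC = 1 − 0.1488 = 0.85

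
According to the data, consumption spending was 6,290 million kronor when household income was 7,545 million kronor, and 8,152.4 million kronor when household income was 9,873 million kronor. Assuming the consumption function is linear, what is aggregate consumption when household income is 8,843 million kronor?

C = 7328.4

MPC = (8152.4 − 6290)/(9873 − 7545) = 1862.4/2328 = 0.8
a = 6290 − 0.8(7545) = 6290 − 6036 = 254
C = 254 + 0.8(8843) = 254 + 7074.4 = 7328.4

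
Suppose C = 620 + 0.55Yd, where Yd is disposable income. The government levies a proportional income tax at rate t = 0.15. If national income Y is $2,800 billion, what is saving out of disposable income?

Yd = (1 − 0.15)(2800) = 0.85(2800) = 2380
C = 620 + 0.55(2380) = 620 + 1309 = 1929
S = Yd − C = 2380 − 1929 = 451

S = 451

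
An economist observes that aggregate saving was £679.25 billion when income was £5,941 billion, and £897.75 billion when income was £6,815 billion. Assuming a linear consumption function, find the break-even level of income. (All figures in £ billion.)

MPS = ΔS/ΔY = (897.75 − 679.25)/(6815 − 5941) = 218.5/874 = 0.25
MPC = 1 − MPS = 0.75
From S(5941) = 679.25: −a + 0.25(5941) = 679.25, so a = 1485.25 − 679.25 = 806
Break-even (S = 0): Y = a/MPS = 806/0.25 = 3224

Y = 3224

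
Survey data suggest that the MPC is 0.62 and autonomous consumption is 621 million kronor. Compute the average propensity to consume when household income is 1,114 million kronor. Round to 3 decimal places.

C = 621 + 0.62(1114) = 1311.68
APC = C/Y = 1311.68/1114 = 1.177

APC = 1.177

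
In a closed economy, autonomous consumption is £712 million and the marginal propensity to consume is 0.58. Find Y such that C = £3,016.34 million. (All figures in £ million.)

712 + 0.58Y = 3016.34
0.58Y = 2304.34, so Y = 2304.34/0.58 = 3973

Y = 3973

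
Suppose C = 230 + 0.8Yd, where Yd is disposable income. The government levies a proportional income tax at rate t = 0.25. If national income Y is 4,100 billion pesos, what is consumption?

C = 2690

Yd = (1 − 0.25)(4100) = 0.75(4100) = 3075
C = 230 + 0.8(3075) = 230 + 2460 = 2690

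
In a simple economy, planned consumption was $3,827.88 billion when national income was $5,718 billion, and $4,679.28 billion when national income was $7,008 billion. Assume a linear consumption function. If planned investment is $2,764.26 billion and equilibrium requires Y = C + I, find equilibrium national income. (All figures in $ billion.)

MPC = (4679.28 − 3827.88)/(7008 − 5718) = 851.4/1290 = 0.66
a = 3827.88 − 0.66(5718) = 54
Equilibrium: Y = 54 + 0.66Y + 2764.26
0.34Y = 2818.26, so Y = 2818.26/0.34 = 8289

Y = 8289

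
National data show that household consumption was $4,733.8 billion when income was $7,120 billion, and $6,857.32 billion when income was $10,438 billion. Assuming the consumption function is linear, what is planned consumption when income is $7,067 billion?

MPC = (6857.32 − 4733.8)/(10438 − 7120) = 2123.52/3318 = 0.64
a = 4733.8 − 0.64(7120) = 4733.8 − 4556.8 = 177
C = 177 + 0.64(7067) = 177 + 4522.88 = 4699.88

C = 4699.88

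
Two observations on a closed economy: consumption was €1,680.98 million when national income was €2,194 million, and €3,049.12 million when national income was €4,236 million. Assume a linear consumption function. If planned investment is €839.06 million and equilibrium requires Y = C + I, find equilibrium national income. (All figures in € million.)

Y = 3182

MPC = (3049.12 − 1680.98)/(4236 − 2194) = 1368.14/2042 = 0.67
a = 1680.98 − 0.67(2194) = 211
Equilibrium: Y = 211 + 0.67Y + 839.06
0.33Y = 1050.06, so Y = 1050.06/0.33 = 3182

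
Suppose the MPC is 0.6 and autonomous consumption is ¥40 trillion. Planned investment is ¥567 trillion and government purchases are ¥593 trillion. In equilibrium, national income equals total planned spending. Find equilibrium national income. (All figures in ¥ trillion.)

Y = 3000

Y = C + I + G = 40 + 0.6Y + 567 + 593
Y − 0.6Y = 1200
0.4Y = 1200, so Y = 1200/0.4 = 3000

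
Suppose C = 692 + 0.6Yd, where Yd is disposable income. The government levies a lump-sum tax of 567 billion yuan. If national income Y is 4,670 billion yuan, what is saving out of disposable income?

S = 949.2

Yd = Y − T = 4670 − 567 = 4103
C = 692 + 0.6(4103) = 692 + 2461.8 = 3153.8
S = Yd − C = 4103 − 3153.8 = 949.2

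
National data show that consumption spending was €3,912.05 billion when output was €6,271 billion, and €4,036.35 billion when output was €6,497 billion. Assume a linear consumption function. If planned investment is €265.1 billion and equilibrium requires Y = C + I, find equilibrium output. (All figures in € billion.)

MPC = (4036.35 − 3912.05)/(6497 − 6271) = 124.3/226 = 0.55
a = 3912.05 − 0.55(6271) = 463
Equilibrium: Y = 463 + 0.55Y + 265.1
0.45Y = 728.1, so Y = 728.1/0.45 = 1618

Y = 1618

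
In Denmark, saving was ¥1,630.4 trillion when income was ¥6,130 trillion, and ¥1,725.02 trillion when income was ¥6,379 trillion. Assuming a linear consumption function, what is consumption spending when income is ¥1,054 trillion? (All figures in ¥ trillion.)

MPS = ΔS/ΔY = (1725.02 − 1630.4)/(6379 − 6130) = 94.62/249 = 0.38
MPC = 1 − MPS = 0.62
Autonomous saving = 1630.4 − 0.38(6130) = -699, so a = 699
C = 699 + 0.62(1054) = 699 + 653.48 = 1352.48

C = 1352.48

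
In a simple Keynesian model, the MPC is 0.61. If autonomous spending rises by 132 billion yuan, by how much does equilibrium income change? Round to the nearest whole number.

ΔY ≈ 338

The multiplier is 1/(1 − MPC) = 1/0.39.
ΔY = 132/0.39 = 338.46 ≈ 338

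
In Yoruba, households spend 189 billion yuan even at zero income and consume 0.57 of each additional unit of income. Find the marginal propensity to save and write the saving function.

MPS = 0.43; S = -189 + 0.43Y

MPS = 1 − MPC = 1 − 0.57 = 0.43
S = Y − C = -189 + 0.43Y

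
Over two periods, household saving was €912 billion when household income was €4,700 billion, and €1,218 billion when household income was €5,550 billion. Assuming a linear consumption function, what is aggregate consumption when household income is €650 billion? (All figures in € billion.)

MPS = ΔS/ΔY = (1218 − 912)/(5550 − 4700) = 306/850 = 0.36
MPC = 1 − MPS = 0.64
Autonomous saving = 912 − 0.36(4700) = -780, so a = 780
C = 780 + 0.64(650) = 780 + 416 = 1196

C = 1196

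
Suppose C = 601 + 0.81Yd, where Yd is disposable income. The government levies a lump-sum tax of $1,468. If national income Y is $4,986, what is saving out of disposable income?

S = 67.42

Yd = Y − T = 4986 − 1468 = 3518
C = 601 + 0.81(3518) = 601 + 2849.58 = 3450.58
S = Yd − C = 3518 − 3450.58 = 67.42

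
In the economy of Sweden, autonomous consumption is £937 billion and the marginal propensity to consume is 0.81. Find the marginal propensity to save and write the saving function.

MPS = 0.19; S = -937 + 0.19Y

MPS = 1 − MPC = 1 − 0.81 = 0.19
S = Y − C = -937 + 0.19Y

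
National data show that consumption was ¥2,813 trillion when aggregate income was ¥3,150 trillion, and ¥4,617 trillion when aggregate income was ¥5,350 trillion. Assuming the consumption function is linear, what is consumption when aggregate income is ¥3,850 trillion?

C = 3387

MPC = (4617 − 2813)/(5350 − 3150) = 1804/2200 = 0.82
a = 2813 − 0.82(3150) = 2813 − 2583 = 230
C = 230 + 0.82(3850) = 230 + 3157 = 3387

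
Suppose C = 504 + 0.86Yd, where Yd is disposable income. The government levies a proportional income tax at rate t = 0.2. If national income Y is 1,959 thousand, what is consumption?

Yd = (1 − 0.2)(1959) = 0.8(1959) = 1567.2
C = 504 + 0.86(1567.2) = 504 + 1347.792 = 1851.792

C = 1851.792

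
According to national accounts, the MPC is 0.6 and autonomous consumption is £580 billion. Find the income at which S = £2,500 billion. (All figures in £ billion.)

Y = 7700

S = Y − C = -580 + 0.4Y
-580 + 0.4Y = 2500, so 0.4Y = 3080 and Y = 7700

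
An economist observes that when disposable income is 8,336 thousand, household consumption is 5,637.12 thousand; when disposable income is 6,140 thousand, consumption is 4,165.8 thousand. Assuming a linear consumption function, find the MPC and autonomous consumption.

MPC = ΔC/ΔY = (5637.12 − 4165.8)/(8336 − 6140) = 1471.32/2196 = 0.67
a = C − MPC·Y = 4165.8 − 0.67(6140) = 4165.8 − 4113.8 = 52

MPC = 0.67; a = 52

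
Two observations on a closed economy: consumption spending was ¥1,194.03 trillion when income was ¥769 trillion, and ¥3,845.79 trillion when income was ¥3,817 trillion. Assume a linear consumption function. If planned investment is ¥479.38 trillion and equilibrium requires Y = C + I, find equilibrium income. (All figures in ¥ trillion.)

Y = 7726

MPC = (3845.79 − 1194.03)/(3817 − 769) = 2651.76/3048 = 0.87
a = 1194.03 − 0.87(769) = 525
Equilibrium: Y = 525 + 0.87Y + 479.38
0.13Y = 1004.38, so Y = 1004.38/0.13 = 7726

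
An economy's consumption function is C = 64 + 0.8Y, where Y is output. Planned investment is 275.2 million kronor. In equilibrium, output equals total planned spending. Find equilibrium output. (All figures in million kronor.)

Y = 1696

Y = C + I = 64 + 0.8Y + 275.2
Y − 0.8Y = 339.2
0.2Y = 339.2, so Y = 339.2/0.2 = 1696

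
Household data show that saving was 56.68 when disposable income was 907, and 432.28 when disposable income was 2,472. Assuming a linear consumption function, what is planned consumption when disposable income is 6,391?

C = 5018.16

MPS = ΔS/ΔY = (432.28 − 56.68)/(2472 − 907) = 375.6/1565 = 0.24
MPC = 1 − MPS = 0.76
Autonomous saving = 56.68 − 0.24(907) = -161, so a = 161
C = 161 + 0.76(6391) = 161 + 4857.16 = 5018.16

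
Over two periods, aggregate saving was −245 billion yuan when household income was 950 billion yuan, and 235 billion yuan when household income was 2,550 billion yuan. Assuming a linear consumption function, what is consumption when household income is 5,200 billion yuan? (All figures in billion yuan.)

C = 4170

MPS = ΔS/ΔY = (235 − (-245))/(2550 − 950) = 480/1600 = 0.3
MPC = 1 − MPS = 0.7
Autonomous saving = -245 − 0.3(950) = -530, so a = 530
C = 530 + 0.7(5200) = 530 + 3640 = 4170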